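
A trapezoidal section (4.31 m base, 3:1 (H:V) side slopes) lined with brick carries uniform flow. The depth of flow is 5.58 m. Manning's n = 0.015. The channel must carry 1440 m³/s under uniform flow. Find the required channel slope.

S = 0.00794

With bottom width b = 4.31 m and side slope z = 3: A = (b + zy)y = (4.31 + 3×5.58)×5.58 = 117.5 m²; P = b + 2y√(1+z²) = 4.31 + 2×5.58×3.162 = 39.6 m.
Hydraulic radius R = A/P = 117.5/39.6 = 2.966 m.
From Manning's equation, S = [nQ / (1 A R^(2/3))]² = [0.015 × 1440 / (1 × 117.5 × 2.966^(2/3))]² = 0.00794.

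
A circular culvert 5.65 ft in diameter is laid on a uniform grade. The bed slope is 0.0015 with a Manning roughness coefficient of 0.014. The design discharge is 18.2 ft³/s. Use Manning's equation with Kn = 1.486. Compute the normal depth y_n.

y_n = 1.43 ft

Manning's equation rearranged: A R^(2/3) = nQ / (1.486·√S) = 0.014 × 18.2 / (1.486 × √0.0015) = 4.427.
Trying y = 1.65 ft: A R^(2/3) = 5.867 — over.
Trying y = 1.09 ft: A R^(2/3) = 2.569 — short.
Trying y = 1.43 ft: A R^(2/3) = 4.43 — close enough.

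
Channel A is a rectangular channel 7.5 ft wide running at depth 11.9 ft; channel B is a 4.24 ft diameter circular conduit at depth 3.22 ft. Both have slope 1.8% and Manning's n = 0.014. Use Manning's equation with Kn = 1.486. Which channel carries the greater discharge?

channel A

Channel A: Flow area A = b·y = 7.5 × 11.9 = 89.25 ft². Wetted perimeter P = b + 2y = 7.5 + 2×11.9 = 31.3 ft. Hydraulic radius R = A/P = 89.25/31.3 = 2.851 ft. Q_A = (1.486/0.014)·89.25·2.851^(2/3)·√0.018 = 2556 ft³/s.
Channel B: For a circular section of diameter D = 4.24 ft at depth y = 3.22 ft, the central angle is θ = 2 arccos(1 − 2y/D) = 4.233 rad. Then A = (D²/8)(θ − sin θ) = 11.51 ft² and P = Dθ/2 = 8.973 ft. Hydraulic radius R = A/P = 11.51/8.973 = 1.282 ft. Q_B = (1.486/0.014)·11.51·1.282^(2/3)·√0.018 = 193.4 ft³/s.
Q_A = 2556 ft³/s vs Q_B = 193.4 ft³/s, so channel A carries more.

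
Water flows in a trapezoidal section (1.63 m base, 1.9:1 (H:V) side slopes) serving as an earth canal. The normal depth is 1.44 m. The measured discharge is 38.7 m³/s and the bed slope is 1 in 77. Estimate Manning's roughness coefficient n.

With bottom width b = 1.63 m and side slope z = 1.9: A = (b + zy)y = (1.63 + 1.9×1.44)×1.44 = 6.287 m²; P = b + 2y√(1+z²) = 1.63 + 2×1.44×2.147 = 7.814 m.
Hydraulic radius R = A/P = 6.287/7.814 = 0.8046 m.
Rearranging Manning's equation: n = (1/Q) A R^(2/3) S^(1/2) = (1/38.7) × 6.287 × 0.8046^(2/3) × √0.01299 = 0.016.

n = 0.016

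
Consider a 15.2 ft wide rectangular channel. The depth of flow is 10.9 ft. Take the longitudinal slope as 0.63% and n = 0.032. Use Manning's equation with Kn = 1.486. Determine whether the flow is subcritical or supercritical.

Flow area A = b·y = 15.2 × 10.9 = 165.7 ft². Wetted perimeter P = b + 2y = 15.2 + 2×10.9 = 37 ft.
Hydraulic radius R = A/P = 165.7/37 = 4.478 ft.
V = (1.486/n) R^(2/3) √S = (1.486/0.032) × 4.478^(2/3) × √0.0063 = 10.01 ft/s. Hydraulic depth D_h = A/T = 165.7/15.2 = 10.9 ft.
Froude number Fr = V/√(g·D_h) = 10.01/√(32.2×10.9) = 0.534, which is less than 1, so the flow is subcritical.

subcritical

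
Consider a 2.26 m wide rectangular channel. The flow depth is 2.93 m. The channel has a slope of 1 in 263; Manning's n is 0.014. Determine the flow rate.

Q = 25.5 m³/s

Flow area A = b·y = 2.26 × 2.93 = 6.622 m². Wetted perimeter P = b + 2y = 2.26 + 2×2.93 = 8.12 m.
Hydraulic radius R = A/P = 6.622/8.12 = 0.8155 m.
Manning's equation: Q = (1/n) A R^(2/3) S^(1/2) = (1/0.014) × 6.622 × 0.8155^(2/3) × 0.003802^(1/2) = 25.5 m³/s.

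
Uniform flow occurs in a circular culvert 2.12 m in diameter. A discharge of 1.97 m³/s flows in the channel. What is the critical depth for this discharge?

y_c = 0.65 m

At critical depth, Q² T / (g A³) = 1, i.e. A³/T = Q²/g = 1.97²/9.81 = 0.3956.
Try y = 0.512 m: A³/T = 0.1564 — too small.
Try y = 0.723 m: A³/T = 0.5971 — too large.
Try y = 0.65 m: A³/T = 0.3956 — ≈ 0.3956.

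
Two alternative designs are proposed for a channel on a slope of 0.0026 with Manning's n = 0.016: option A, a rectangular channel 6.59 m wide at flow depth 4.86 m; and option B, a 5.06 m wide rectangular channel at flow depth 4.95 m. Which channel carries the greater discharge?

Channel A: Flow area A = b·y = 6.59 × 4.86 = 32.03 m². Wetted perimeter P = b + 2y = 6.59 + 2×4.86 = 16.31 m. Hydraulic radius R = A/P = 32.03/16.31 = 1.964 m. Q_A = (1/0.016)·32.03·1.964^(2/3)·√0.0026 = 160.1 m³/s.
Channel B: Flow area A = b·y = 5.06 × 4.95 = 25.05 m². Wetted perimeter P = b + 2y = 5.06 + 2×4.95 = 14.96 m. Hydraulic radius R = A/P = 25.05/14.96 = 1.674 m. Q_B = (1/0.016)·25.05·1.674^(2/3)·√0.0026 = 112.5 m³/s.
Q_A = 160.1 m³/s vs Q_B = 112.5 m³/s, so channel A carries more.

channel A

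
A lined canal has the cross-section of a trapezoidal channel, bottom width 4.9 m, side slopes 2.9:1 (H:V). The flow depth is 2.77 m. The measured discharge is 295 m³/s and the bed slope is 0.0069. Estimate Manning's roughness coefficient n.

n = 0.014

With bottom width b = 4.9 m and side slope z = 2.9: A = (b + zy)y = (4.9 + 2.9×2.77)×2.77 = 35.82 m²; P = b + 2y√(1+z²) = 4.9 + 2×2.77×3.068 = 21.89 m.
Hydraulic radius R = A/P = 35.82/21.89 = 1.636 m.
Rearranging Manning's equation: n = (1/Q) A R^(2/3) S^(1/2) = (1/295) × 35.82 × 1.636^(2/3) × √0.0069 = 0.014.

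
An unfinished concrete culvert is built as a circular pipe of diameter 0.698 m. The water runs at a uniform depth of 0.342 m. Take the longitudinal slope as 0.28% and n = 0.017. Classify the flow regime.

For a circular section of diameter D = 0.698 m at depth y = 0.342 m, the central angle is θ = 2 arccos(1 − 2y/D) = 3.101 rad. Then A = (D²/8)(θ − sin θ) = 0.1864 m² and P = Dθ/2 = 1.082 m.
Hydraulic radius R = A/P = 0.1864/1.082 = 0.1722 m.
V = (1/n) R^(2/3) √S = (1/0.017) × 0.1722^(2/3) × √0.0028 = 0.9636 m/s. Hydraulic depth D_h = A/T = 0.1864/0.6979 = 0.2672 m.
Froude number Fr = V/√(g·D_h) = 0.9636/√(9.81×0.2672) = 0.595, which is less than 1, so the flow is subcritical.

subcritical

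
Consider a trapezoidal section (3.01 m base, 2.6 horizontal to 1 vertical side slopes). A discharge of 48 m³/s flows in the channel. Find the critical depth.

At critical depth, Q² T / (g A³) = 1, i.e. A³/T = Q²/g = 48²/9.81 = 234.9.
Try y = 2.3 m: A³/T = 590.5 — too large.
Try y = 1.37 m: A³/T = 72.02 — too small.
Try y = 1.84 m: A³/T = 234.5 — close enough.

y_c = 1.84 m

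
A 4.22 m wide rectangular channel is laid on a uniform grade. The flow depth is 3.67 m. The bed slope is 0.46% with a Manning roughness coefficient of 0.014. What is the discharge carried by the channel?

Flow area A = b·y = 4.22 × 3.67 = 15.49 m². Wetted perimeter P = b + 2y = 4.22 + 2×3.67 = 11.56 m.
Hydraulic radius R = A/P = 15.49/11.56 = 1.34 m.
Manning's equation: Q = (1/n) A R^(2/3) S^(1/2) = (1/0.014) × 15.49 × 1.34^(2/3) × 0.0046^(1/2) = 91.2 m³/s.

Q = 91.2 m³/s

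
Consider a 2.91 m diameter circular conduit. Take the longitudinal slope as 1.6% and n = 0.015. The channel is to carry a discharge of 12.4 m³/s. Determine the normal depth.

Manning's equation rearranged: A R^(2/3) = nQ / (1·√S) = 0.015 × 12.4 / (√0.016) = 1.47.
Try y = 1.2 m: A R^(2/3) = 1.916 — too large.
Try y = 0.751 m: A R^(2/3) = 0.7848 — too small.
Try y = 1.04 m: A R^(2/3) = 1.471 — matches.

y_n = 1.04 m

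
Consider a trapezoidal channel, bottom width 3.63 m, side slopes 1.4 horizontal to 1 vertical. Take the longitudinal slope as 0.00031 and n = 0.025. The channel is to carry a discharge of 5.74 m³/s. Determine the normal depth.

y_n = 1.47 m

Manning's equation rearranged: A R^(2/3) = nQ / (1·√S) = 0.025 × 5.74 / (√0.00031) = 8.15.
Trying y = 1.88 m: A R^(2/3) = 13.04 — over.
Trying y = 1.2 m: A R^(2/3) = 5.588 — short.
Trying y = 1.47 m: A R^(2/3) = 8.15 — matches.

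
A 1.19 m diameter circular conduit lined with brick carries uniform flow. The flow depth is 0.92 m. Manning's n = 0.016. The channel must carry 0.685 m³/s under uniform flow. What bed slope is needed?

For a circular section of diameter D = 1.19 m at depth y = 0.92 m, the central angle is θ = 2 arccos(1 − 2y/D) = 4.297 rad. Then A = (D²/8)(θ − sin θ) = 0.9227 m² and P = Dθ/2 = 2.557 m.
Hydraulic radius R = A/P = 0.9227/2.557 = 0.3609 m.
From Manning's equation, S = [nQ / (1 A R^(2/3))]² = [0.016 × 0.685 / (1 × 0.9227 × 0.3609^(2/3))]² = 0.000549.

S = 0.000549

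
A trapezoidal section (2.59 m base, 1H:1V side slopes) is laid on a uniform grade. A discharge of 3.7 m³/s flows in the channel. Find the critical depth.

At critical depth, Q² T / (g A³) = 1, i.e. A³/T = Q²/g = 3.7²/9.81 = 1.396.
Trying y = 0.452 m: A³/T = 0.744 — too small.
Trying y = 0.699 m: A³/T = 3.047 — too large.
Trying y = 0.55 m: A³/T = 1.396 — matches.

y_c = 0.55 m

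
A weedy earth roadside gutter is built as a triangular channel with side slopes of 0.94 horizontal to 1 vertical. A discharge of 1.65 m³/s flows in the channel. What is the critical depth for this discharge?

y_c = 0.911 m

At critical depth, Q² T / (g A³) = 1, i.e. A³/T = Q²/g = 1.65²/9.81 = 0.2775.
Try y = 1.11 m: A³/T = 0.7445 — too large.
Try y = 0.911 m: A³/T = 0.2772 — ≈ 0.2775.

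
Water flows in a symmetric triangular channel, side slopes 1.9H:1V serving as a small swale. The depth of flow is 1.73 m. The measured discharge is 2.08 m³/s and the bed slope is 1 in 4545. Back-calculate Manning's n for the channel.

For a triangular section with side slope z = 1.9: A = zy² = 1.9×1.73² = 5.687 m²; P = 2y√(1+z²) = 2×1.73×2.147 = 7.429 m.
Hydraulic radius R = A/P = 5.687/7.429 = 0.7655 m.
Rearranging Manning's equation: n = (1/Q) A R^(2/3) S^(1/2) = (1/2.08) × 5.687 × 0.7655^(2/3) × √0.00022 = 0.0339.

n = 0.0339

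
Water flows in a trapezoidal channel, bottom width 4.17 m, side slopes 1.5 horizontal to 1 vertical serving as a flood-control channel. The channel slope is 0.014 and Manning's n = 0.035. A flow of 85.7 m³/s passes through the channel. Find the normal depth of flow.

Manning's equation rearranged: A R^(2/3) = nQ / (1·√S) = 0.035 × 85.7 / (√0.014) = 25.35.
Trying y = 1.92 m: A R^(2/3) = 15.46 — too small.
Trying y = 2.47 m: A R^(2/3) = 25.35 — matches.

y_n = 2.47 m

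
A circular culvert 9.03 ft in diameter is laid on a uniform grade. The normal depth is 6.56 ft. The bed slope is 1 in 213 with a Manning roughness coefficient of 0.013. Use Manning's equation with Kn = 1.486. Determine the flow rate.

For a circular section of diameter D = 9.03 ft at depth y = 6.56 ft, the central angle is θ = 2 arccos(1 − 2y/D) = 4.082 rad. Then A = (D²/8)(θ − sin θ) = 49.83 ft² and P = Dθ/2 = 18.43 ft.
Hydraulic radius R = A/P = 49.83/18.43 = 2.704 ft.
Manning's equation: Q = (1.486/n) A R^(2/3) S^(1/2) = (1.486/0.013) × 49.83 × 2.704^(2/3) × 0.004695^(1/2) = 758 ft³/s.

Q = 758 ft³/s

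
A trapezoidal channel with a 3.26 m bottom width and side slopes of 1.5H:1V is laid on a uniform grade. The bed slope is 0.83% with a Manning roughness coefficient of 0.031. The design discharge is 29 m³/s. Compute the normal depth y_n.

y_n = 1.67 m

Manning's equation rearranged: A R^(2/3) = nQ / (1·√S) = 0.031 × 29 / (√0.0083) = 9.868.
Try y = 1.5 m: A R^(2/3) = 8.007 — short.
Try y = 1.67 m: A R^(2/3) = 9.866 — matches.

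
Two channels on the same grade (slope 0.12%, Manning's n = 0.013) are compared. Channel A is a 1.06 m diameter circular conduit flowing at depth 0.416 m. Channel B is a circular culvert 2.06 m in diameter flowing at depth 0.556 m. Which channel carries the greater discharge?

Channel A: For a circular section of diameter D = 1.06 m at depth y = 0.416 m, the central angle is θ = 2 arccos(1 − 2y/D) = 2.708 rad. Then A = (D²/8)(θ − sin θ) = 0.3213 m² and P = Dθ/2 = 1.435 m. Hydraulic radius R = A/P = 0.3213/1.435 = 0.2239 m. Q_A = (1/0.013)·0.3213·0.2239^(2/3)·√0.0012 = 0.3157 m³/s.
Channel B: For a circular section of diameter D = 2.06 m at depth y = 0.556 m, the central angle is θ = 2 arccos(1 − 2y/D) = 2.185 rad. Then A = (D²/8)(θ − sin θ) = 0.7257 m² and P = Dθ/2 = 2.251 m. Hydraulic radius R = A/P = 0.7257/2.251 = 0.3224 m. Q_B = (1/0.013)·0.7257·0.3224^(2/3)·√0.0012 = 0.9092 m³/s.
Q_A = 0.3157 m³/s vs Q_B = 0.9092 m³/s, so channel B carries more.

channel B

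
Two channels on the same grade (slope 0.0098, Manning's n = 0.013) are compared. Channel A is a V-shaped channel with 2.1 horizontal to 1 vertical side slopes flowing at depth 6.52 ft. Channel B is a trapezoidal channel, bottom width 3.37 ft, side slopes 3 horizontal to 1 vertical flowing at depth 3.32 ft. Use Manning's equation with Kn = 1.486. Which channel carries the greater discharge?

Channel A: For a triangular section with side slope z = 2.1: A = zy² = 2.1×6.52² = 89.27 ft²; P = 2y√(1+z²) = 2×6.52×2.326 = 30.33 ft. Hydraulic radius R = A/P = 89.27/30.33 = 2.943 ft. Q_A = (1.486/0.013)·89.27·2.943^(2/3)·√0.0098 = 2075 ft³/s.
Channel B: With bottom width b = 3.37 ft and side slope z = 3: A = (b + zy)y = (3.37 + 3×3.32)×3.32 = 44.26 ft²; P = b + 2y√(1+z²) = 3.37 + 2×3.32×3.162 = 24.37 ft. Hydraulic radius R = A/P = 44.26/24.37 = 1.816 ft. Q_B = (1.486/0.013)·44.26·1.816^(2/3)·√0.0098 = 745.5 ft³/s.
Q_A = 2075 ft³/s vs Q_B = 745.5 ft³/s, so channel A carries more.

channel A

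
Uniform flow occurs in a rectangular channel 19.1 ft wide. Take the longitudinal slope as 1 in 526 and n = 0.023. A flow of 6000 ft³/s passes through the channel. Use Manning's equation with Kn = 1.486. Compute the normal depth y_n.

Manning's equation rearranged: A R^(2/3) = nQ / (1.486·√S) = 0.023 × 6000 / (1.486 × √0.001901) = 2130.
Trying y = 23 ft: A R^(2/3) = 1569 — low.
Trying y = 36.5 ft: A R^(2/3) = 2688 — high.
Trying y = 29.8 ft: A R^(2/3) = 2129 — matches.

y_n = 29.8 ft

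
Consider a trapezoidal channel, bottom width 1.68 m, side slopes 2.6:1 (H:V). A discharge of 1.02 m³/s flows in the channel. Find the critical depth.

y_c = 0.287 m

At critical depth, Q² T / (g A³) = 1, i.e. A³/T = Q²/g = 1.02²/9.81 = 0.1061.
Try y = 0.258 m: A³/T = 0.07384 — too small.
Try y = 0.327 m: A³/T = 0.1675 — too large.
Try y = 0.287 m: A³/T = 0.1064 — ≈ 0.1061.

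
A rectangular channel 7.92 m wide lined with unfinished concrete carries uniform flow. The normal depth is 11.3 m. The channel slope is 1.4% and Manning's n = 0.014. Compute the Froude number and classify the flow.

Flow area A = b·y = 7.92 × 11.3 = 89.5 m². Wetted perimeter P = b + 2y = 7.92 + 2×11.3 = 30.52 m.
Hydraulic radius R = A/P = 89.5/30.52 = 2.932 m.
V = (1/n) R^(2/3) √S = (1/0.014) × 2.932^(2/3) × √0.014 = 17.31 m/s. Hydraulic depth D_h = A/T = 89.5/7.92 = 11.3 m.
Froude number Fr = V/√(g·D_h) = 17.31/√(9.81×11.3) = 1.64, which is greater than 1, so the flow is supercritical.

supercritical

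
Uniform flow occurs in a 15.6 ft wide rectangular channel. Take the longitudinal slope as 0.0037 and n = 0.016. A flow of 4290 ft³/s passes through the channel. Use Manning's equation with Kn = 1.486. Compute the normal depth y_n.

y_n = 16.1 ft

Manning's equation rearranged: A R^(2/3) = nQ / (1.486·√S) = 0.016 × 4290 / (1.486 × √0.0037) = 759.4.
Trying y = 13.2 ft: A R^(2/3) = 594.3 — low.
Trying y = 20.6 ft: A R^(2/3) = 1020 — high.
Trying y = 16.1 ft: A R^(2/3) = 759.1 — matches.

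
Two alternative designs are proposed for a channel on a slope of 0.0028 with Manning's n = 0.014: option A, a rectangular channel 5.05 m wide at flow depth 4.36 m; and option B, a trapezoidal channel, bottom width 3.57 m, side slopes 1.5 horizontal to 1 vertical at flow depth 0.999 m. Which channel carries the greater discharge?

channel A

Channel A: Flow area A = b·y = 5.05 × 4.36 = 22.02 m². Wetted perimeter P = b + 2y = 5.05 + 2×4.36 = 13.77 m. Hydraulic radius R = A/P = 22.02/13.77 = 1.599 m. Q_A = (1/0.014)·22.02·1.599^(2/3)·√0.0028 = 113.8 m³/s.
Channel B: With bottom width b = 3.57 m and side slope z = 1.5: A = (b + zy)y = (3.57 + 1.5×0.999)×0.999 = 5.063 m²; P = b + 2y√(1+z²) = 3.57 + 2×0.999×1.803 = 7.172 m. Hydraulic radius R = A/P = 5.063/7.172 = 0.706 m. Q_B = (1/0.014)·5.063·0.706^(2/3)·√0.0028 = 15.17 m³/s.
Q_A = 113.8 m³/s vs Q_B = 15.17 m³/s, so channel A carries more.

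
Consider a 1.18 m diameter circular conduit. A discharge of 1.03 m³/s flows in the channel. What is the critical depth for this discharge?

y_c = 0.553 m

At critical depth, Q² T / (g A³) = 1, i.e. A³/T = Q²/g = 1.03²/9.81 = 0.1081.
Trying y = 0.409 m: A³/T = 0.03396 — low.
Trying y = 0.663 m: A³/T = 0.2163 — high.
Trying y = 0.553 m: A³/T = 0.1082 — matches.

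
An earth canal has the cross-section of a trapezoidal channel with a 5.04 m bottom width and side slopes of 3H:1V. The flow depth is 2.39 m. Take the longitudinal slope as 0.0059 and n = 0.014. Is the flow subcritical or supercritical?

With bottom width b = 5.04 m and side slope z = 3: A = (b + zy)y = (5.04 + 3×2.39)×2.39 = 29.18 m²; P = b + 2y√(1+z²) = 5.04 + 2×2.39×3.162 = 20.16 m.
Hydraulic radius R = A/P = 29.18/20.16 = 1.448 m.
V = (1/n) R^(2/3) √S = (1/0.014) × 1.448^(2/3) × √0.0059 = 7.022 m/s. Hydraulic depth D_h = A/T = 29.18/19.38 = 1.506 m.
Froude number Fr = V/√(g·D_h) = 7.022/√(9.81×1.506) = 1.83, which is greater than 1, so the flow is supercritical.

supercritical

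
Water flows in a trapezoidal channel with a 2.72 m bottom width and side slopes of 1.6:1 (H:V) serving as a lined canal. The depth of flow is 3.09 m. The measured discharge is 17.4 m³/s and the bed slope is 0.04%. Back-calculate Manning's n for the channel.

With bottom width b = 2.72 m and side slope z = 1.6: A = (b + zy)y = (2.72 + 1.6×3.09)×3.09 = 23.68 m²; P = b + 2y√(1+z²) = 2.72 + 2×3.09×1.887 = 14.38 m.
Hydraulic radius R = A/P = 23.68/14.38 = 1.647 m.
Rearranging Manning's equation: n = (1/Q) A R^(2/3) S^(1/2) = (1/17.4) × 23.68 × 1.647^(2/3) × √0.0004 = 0.038.

n = 0.038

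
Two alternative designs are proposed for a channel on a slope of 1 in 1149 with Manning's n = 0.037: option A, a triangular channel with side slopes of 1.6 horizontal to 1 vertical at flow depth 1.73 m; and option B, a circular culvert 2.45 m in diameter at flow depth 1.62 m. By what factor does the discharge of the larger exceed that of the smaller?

Channel A: For a triangular section with side slope z = 1.6: A = zy² = 1.6×1.73² = 4.789 m²; P = 2y√(1+z²) = 2×1.73×1.887 = 6.528 m. Hydraulic radius R = A/P = 4.789/6.528 = 0.7335 m. Q_A = (1/0.037)·4.789·0.7335^(2/3)·√0.0008703 = 3.105 m³/s.
Channel B: For a circular section of diameter D = 2.45 m at depth y = 1.62 m, the central angle is θ = 2 arccos(1 − 2y/D) = 3.798 rad. Then A = (D²/8)(θ − sin θ) = 3.308 m² and P = Dθ/2 = 4.653 m. Hydraulic radius R = A/P = 3.308/4.653 = 0.7109 m. Q_B = (1/0.037)·3.308·0.7109^(2/3)·√0.0008703 = 2.101 m³/s.
The larger discharge is 3.105 m³/s and the smaller is 2.101 m³/s; the ratio is 1.48.

1.48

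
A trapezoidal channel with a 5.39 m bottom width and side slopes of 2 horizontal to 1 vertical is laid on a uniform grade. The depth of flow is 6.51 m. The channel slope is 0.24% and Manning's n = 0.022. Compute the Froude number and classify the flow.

With bottom width b = 5.39 m and side slope z = 2: A = (b + zy)y = (5.39 + 2×6.51)×6.51 = 119.8 m²; P = b + 2y√(1+z²) = 5.39 + 2×6.51×2.236 = 34.5 m.
Hydraulic radius R = A/P = 119.8/34.5 = 3.474 m.
V = (1/n) R^(2/3) √S = (1/0.022) × 3.474^(2/3) × √0.0024 = 5.107 m/s. Hydraulic depth D_h = A/T = 119.8/31.43 = 3.813 m.
Froude number Fr = V/√(g·D_h) = 5.107/√(9.81×3.813) = 0.835, which is less than 1, so the flow is subcritical.

subcritical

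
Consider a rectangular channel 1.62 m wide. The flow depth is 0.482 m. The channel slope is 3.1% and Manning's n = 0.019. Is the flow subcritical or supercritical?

Flow area A = b·y = 1.62 × 0.482 = 0.7808 m². Wetted perimeter P = b + 2y = 1.62 + 2×0.482 = 2.584 m.
Hydraulic radius R = A/P = 0.7808/2.584 = 0.3022 m.
V = (1/n) R^(2/3) √S = (1/0.019) × 0.3022^(2/3) × √0.031 = 4.173 m/s. Hydraulic depth D_h = A/T = 0.7808/1.62 = 0.482 m.
Froude number Fr = V/√(g·D_h) = 4.173/√(9.81×0.482) = 1.92, which is greater than 1, so the flow is supercritical.

supercritical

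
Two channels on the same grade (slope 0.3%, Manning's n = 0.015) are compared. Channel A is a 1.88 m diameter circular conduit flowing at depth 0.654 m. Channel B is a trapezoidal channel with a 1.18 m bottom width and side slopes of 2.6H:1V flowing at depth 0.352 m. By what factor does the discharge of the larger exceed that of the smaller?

1.55

Channel A: For a circular section of diameter D = 1.88 m at depth y = 0.654 m, the central angle is θ = 2 arccos(1 − 2y/D) = 2.523 rad. Then A = (D²/8)(θ − sin θ) = 0.8587 m² and P = Dθ/2 = 2.372 m. Hydraulic radius R = A/P = 0.8587/2.372 = 0.362 m. Q_A = (1/0.015)·0.8587·0.362^(2/3)·√0.003 = 1.593 m³/s.
Channel B: With bottom width b = 1.18 m and side slope z = 2.6: A = (b + zy)y = (1.18 + 2.6×0.352)×0.352 = 0.7375 m²; P = b + 2y√(1+z²) = 1.18 + 2×0.352×2.786 = 3.141 m. Hydraulic radius R = A/P = 0.7375/3.141 = 0.2348 m. Q_B = (1/0.015)·0.7375·0.2348^(2/3)·√0.003 = 1.025 m³/s.
The larger discharge is 1.593 m³/s and the smaller is 1.025 m³/s; the ratio is 1.55.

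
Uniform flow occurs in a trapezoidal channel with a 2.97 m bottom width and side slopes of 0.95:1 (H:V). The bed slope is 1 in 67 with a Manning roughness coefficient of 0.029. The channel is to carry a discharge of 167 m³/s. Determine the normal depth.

y_n = 3.89 m

Manning's equation rearranged: A R^(2/3) = nQ / (1·√S) = 0.029 × 167 / (√0.01493) = 39.64.
Try y = 4.81 m: A R^(2/3) = 61.96 — over.
Try y = 3.41 m: A R^(2/3) = 30.29 — short.
Try y = 3.89 m: A R^(2/3) = 39.67 — close enough.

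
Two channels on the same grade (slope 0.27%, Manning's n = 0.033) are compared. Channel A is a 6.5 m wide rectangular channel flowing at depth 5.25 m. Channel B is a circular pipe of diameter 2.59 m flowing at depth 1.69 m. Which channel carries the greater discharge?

channel A

Channel A: Flow area A = b·y = 6.5 × 5.25 = 34.12 m². Wetted perimeter P = b + 2y = 6.5 + 2×5.25 = 17 m. Hydraulic radius R = A/P = 34.12/17 = 2.007 m. Q_A = (1/0.033)·34.12·2.007^(2/3)·√0.0027 = 85.5 m³/s.
Channel B: For a circular section of diameter D = 2.59 m at depth y = 1.69 m, the central angle is θ = 2 arccos(1 − 2y/D) = 3.762 rad. Then A = (D²/8)(θ − sin θ) = 3.641 m² and P = Dθ/2 = 4.871 m. Hydraulic radius R = A/P = 3.641/4.871 = 0.7475 m. Q_B = (1/0.033)·3.641·0.7475^(2/3)·√0.0027 = 4.722 m³/s.
Q_A = 85.5 m³/s vs Q_B = 4.722 m³/s, so channel A carries more.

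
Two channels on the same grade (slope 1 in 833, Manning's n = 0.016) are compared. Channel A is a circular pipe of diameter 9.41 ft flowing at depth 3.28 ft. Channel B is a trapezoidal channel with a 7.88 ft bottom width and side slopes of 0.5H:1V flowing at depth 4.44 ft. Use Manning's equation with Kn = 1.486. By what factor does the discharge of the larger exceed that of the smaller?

2.59

Channel A: For a circular section of diameter D = 9.41 ft at depth y = 3.28 ft, the central angle is θ = 2 arccos(1 − 2y/D) = 2.526 rad. Then A = (D²/8)(θ − sin θ) = 21.57 ft² and P = Dθ/2 = 11.89 ft. Hydraulic radius R = A/P = 21.57/11.89 = 1.815 ft. Q_A = (1.486/0.016)·21.57·1.815^(2/3)·√0.0012 = 103.3 ft³/s.
Channel B: With bottom width b = 7.88 ft and side slope z = 0.5: A = (b + zy)y = (7.88 + 0.5×4.44)×4.44 = 44.84 ft²; P = b + 2y√(1+z²) = 7.88 + 2×4.44×1.118 = 17.81 ft. Hydraulic radius R = A/P = 44.84/17.81 = 2.518 ft. Q_B = (1.486/0.016)·44.84·2.518^(2/3)·√0.0012 = 267.1 ft³/s.
The larger discharge is 267.1 ft³/s and the smaller is 103.3 ft³/s; the ratio is 2.59.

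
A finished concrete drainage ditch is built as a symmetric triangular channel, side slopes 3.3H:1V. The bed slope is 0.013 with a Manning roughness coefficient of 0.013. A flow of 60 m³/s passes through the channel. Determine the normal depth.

y_n = 1.58 m

Manning's equation rearranged: A R^(2/3) = nQ / (1·√S) = 0.013 × 60 / (√0.013) = 6.841.
Trying y = 1.76 m: A R^(2/3) = 9.116 — high.
Trying y = 1.16 m: A R^(2/3) = 2.999 — low.
Trying y = 1.58 m: A R^(2/3) = 6.837 — close enough.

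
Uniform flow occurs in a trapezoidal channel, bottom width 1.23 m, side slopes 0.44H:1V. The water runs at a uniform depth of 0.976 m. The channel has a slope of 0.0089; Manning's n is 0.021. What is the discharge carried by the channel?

Q = 4.47 m³/s

With bottom width b = 1.23 m and side slope z = 0.44: A = (b + zy)y = (1.23 + 0.44×0.976)×0.976 = 1.62 m²; P = b + 2y√(1+z²) = 1.23 + 2×0.976×1.093 = 3.363 m.
Hydraulic radius R = A/P = 1.62/3.363 = 0.4817 m.
Manning's equation: Q = (1/n) A R^(2/3) S^(1/2) = (1/0.021) × 1.62 × 0.4817^(2/3) × 0.0089^(1/2) = 4.47 m³/s.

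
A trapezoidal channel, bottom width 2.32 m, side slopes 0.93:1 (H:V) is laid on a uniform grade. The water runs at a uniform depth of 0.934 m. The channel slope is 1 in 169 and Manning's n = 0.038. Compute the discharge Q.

Q = 4.34 m³/s

With bottom width b = 2.32 m and side slope z = 0.93: A = (b + zy)y = (2.32 + 0.93×0.934)×0.934 = 2.978 m²; P = b + 2y√(1+z²) = 2.32 + 2×0.934×1.366 = 4.871 m.
Hydraulic radius R = A/P = 2.978/4.871 = 0.6114 m.
Manning's equation: Q = (1/n) A R^(2/3) S^(1/2) = (1/0.038) × 2.978 × 0.6114^(2/3) × 0.005917^(1/2) = 4.34 m³/s.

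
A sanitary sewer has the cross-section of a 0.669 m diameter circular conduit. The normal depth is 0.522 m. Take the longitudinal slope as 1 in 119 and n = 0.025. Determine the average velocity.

V = 1.27 m/s

For a circular section of diameter D = 0.669 m at depth y = 0.522 m, the central angle is θ = 2 arccos(1 − 2y/D) = 4.332 rad. Then A = (D²/8)(θ − sin θ) = 0.2943 m² and P = Dθ/2 = 1.449 m.
Hydraulic radius R = A/P = 0.2943/1.449 = 0.2031 m.
From Manning's equation, V = (1/n) R^(2/3) S^(1/2) = (1/0.025) × 0.2031^(2/3) × 0.008403^(1/2) = 1.27 m/s.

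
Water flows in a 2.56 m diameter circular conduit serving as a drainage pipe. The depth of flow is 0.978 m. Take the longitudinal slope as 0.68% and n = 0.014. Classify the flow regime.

For a circular section of diameter D = 2.56 m at depth y = 0.978 m, the central angle is θ = 2 arccos(1 − 2y/D) = 2.665 rad. Then A = (D²/8)(θ − sin θ) = 1.808 m² and P = Dθ/2 = 3.411 m.
Hydraulic radius R = A/P = 1.808/3.411 = 0.5299 m.
V = (1/n) R^(2/3) √S = (1/0.014) × 0.5299^(2/3) × √0.0068 = 3.857 m/s. Hydraulic depth D_h = A/T = 1.808/2.488 = 0.7267 m.
Froude number Fr = V/√(g·D_h) = 3.857/√(9.81×0.7267) = 1.44, which is greater than 1, so the flow is supercritical.

supercritical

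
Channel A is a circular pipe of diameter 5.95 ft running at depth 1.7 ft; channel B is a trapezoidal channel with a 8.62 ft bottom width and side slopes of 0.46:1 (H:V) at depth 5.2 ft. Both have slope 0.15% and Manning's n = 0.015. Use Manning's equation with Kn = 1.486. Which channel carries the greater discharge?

channel B

Channel A: For a circular section of diameter D = 5.95 ft at depth y = 1.7 ft, the central angle is θ = 2 arccos(1 − 2y/D) = 2.256 rad. Then A = (D²/8)(θ − sin θ) = 6.555 ft² and P = Dθ/2 = 6.711 ft. Hydraulic radius R = A/P = 6.555/6.711 = 0.9768 ft. Q_A = (1.486/0.015)·6.555·0.9768^(2/3)·√0.0015 = 24.76 ft³/s.
Channel B: With bottom width b = 8.62 ft and side slope z = 0.46: A = (b + zy)y = (8.62 + 0.46×5.2)×5.2 = 57.26 ft²; P = b + 2y√(1+z²) = 8.62 + 2×5.2×1.101 = 20.07 ft. Hydraulic radius R = A/P = 57.26/20.07 = 2.853 ft. Q_B = (1.486/0.015)·57.26·2.853^(2/3)·√0.0015 = 442 ft³/s.
Q_A = 24.76 ft³/s vs Q_B = 442 ft³/s, so channel B carries more.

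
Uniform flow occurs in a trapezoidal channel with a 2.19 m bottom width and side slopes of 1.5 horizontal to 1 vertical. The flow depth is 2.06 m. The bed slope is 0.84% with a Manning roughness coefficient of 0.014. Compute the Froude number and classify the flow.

With bottom width b = 2.19 m and side slope z = 1.5: A = (b + zy)y = (2.19 + 1.5×2.06)×2.06 = 10.88 m²; P = b + 2y√(1+z²) = 2.19 + 2×2.06×1.803 = 9.617 m.
Hydraulic radius R = A/P = 10.88/9.617 = 1.131 m.
V = (1/n) R^(2/3) √S = (1/0.014) × 1.131^(2/3) × √0.0084 = 7.106 m/s. Hydraulic depth D_h = A/T = 10.88/8.37 = 1.299 m.
Froude number Fr = V/√(g·D_h) = 7.106/√(9.81×1.299) = 1.99, which is greater than 1, so the flow is supercritical.

supercritical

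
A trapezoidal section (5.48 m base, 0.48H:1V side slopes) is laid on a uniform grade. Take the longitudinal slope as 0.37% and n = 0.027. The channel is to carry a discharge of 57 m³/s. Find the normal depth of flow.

Manning's equation rearranged: A R^(2/3) = nQ / (1·√S) = 0.027 × 57 / (√0.0037) = 25.3.
At y = 1.86 m: A R^(2/3) = 13.64 — too small.
At y = 3.33 m: A R^(2/3) = 35.29 — too large.
At y = 2.72 m: A R^(2/3) = 25.28 — matches.

y_n = 2.72 m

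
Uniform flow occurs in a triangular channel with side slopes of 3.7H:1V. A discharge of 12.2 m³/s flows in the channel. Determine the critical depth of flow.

y_c = 1.17 m

At critical depth, Q² T / (g A³) = 1, i.e. A³/T = Q²/g = 12.2²/9.81 = 15.17.
At y = 0.948 m: A³/T = 5.241 — too small.
At y = 1.48 m: A³/T = 48.61 — too large.
At y = 1.17 m: A³/T = 15.01 — ≈ 15.17.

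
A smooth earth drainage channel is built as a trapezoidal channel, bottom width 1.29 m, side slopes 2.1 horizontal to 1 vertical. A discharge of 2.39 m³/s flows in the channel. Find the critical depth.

At critical depth, Q² T / (g A³) = 1, i.e. A³/T = Q²/g = 2.39²/9.81 = 0.5823.
Try y = 0.445 m: A³/T = 0.3071 — short.
Try y = 0.575 m: A³/T = 0.7993 — over.
Try y = 0.529 m: A³/T = 0.5834 — matches.

y_c = 0.529 m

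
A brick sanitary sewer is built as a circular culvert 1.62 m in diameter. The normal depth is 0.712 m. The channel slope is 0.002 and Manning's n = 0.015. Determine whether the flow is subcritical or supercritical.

For a circular section of diameter D = 1.62 m at depth y = 0.712 m, the central angle is θ = 2 arccos(1 − 2y/D) = 2.899 rad. Then A = (D²/8)(θ − sin θ) = 0.8722 m² and P = Dθ/2 = 2.348 m.
Hydraulic radius R = A/P = 0.8722/2.348 = 0.3714 m.
V = (1/n) R^(2/3) √S = (1/0.015) × 0.3714^(2/3) × √0.002 = 1.541 m/s. Hydraulic depth D_h = A/T = 0.8722/1.608 = 0.5424 m.
Froude number Fr = V/√(g·D_h) = 1.541/√(9.81×0.5424) = 0.668, which is less than 1, so the flow is subcritical.

subcritical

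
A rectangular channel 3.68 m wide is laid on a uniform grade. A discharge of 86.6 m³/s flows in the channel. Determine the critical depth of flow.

For a rectangular channel, critical depth y_c = (q²/g)^(1/3) where q = Q/b = 86.6/3.68 = 23.53 m²/s.
So y_c = (23.53²/9.81)^(1/3) = 3.84 m.

y_c = 3.84 m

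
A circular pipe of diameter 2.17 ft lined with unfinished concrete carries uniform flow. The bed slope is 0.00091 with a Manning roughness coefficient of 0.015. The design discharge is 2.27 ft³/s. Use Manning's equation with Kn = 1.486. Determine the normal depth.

Manning's equation rearranged: A R^(2/3) = nQ / (1.486·√S) = 0.015 × 2.27 / (1.486 × √0.00091) = 0.7596.
Trying y = 0.635 ft: A R^(2/3) = 0.4591 — short.
Trying y = 0.828 ft: A R^(2/3) = 0.7601 — matches.

y_n = 0.828 ft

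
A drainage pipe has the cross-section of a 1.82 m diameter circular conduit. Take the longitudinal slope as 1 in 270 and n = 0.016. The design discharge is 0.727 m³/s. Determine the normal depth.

Manning's equation rearranged: A R^(2/3) = nQ / (1·√S) = 0.016 × 0.727 / (√0.003704) = 0.1911.
At y = 0.373 m: A R^(2/3) = 0.1416 — low.
At y = 0.433 m: A R^(2/3) = 0.191 — ≈ 0.1911.

y_n = 0.433 m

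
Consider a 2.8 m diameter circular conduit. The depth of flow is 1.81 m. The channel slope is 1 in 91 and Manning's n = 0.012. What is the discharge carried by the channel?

For a circular section of diameter D = 2.8 m at depth y = 1.81 m, the central angle is θ = 2 arccos(1 − 2y/D) = 3.736 rad. Then A = (D²/8)(θ − sin θ) = 4.21 m² and P = Dθ/2 = 5.23 m.
Hydraulic radius R = A/P = 4.21/5.23 = 0.8049 m.
Manning's equation: Q = (1/n) A R^(2/3) S^(1/2) = (1/0.012) × 4.21 × 0.8049^(2/3) × 0.01099^(1/2) = 31.8 m³/s.

Q = 31.8 m³/s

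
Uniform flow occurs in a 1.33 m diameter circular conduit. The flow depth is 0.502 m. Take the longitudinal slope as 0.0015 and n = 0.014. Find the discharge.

Q = 0.559 m³/s

For a circular section of diameter D = 1.33 m at depth y = 0.502 m, the central angle is θ = 2 arccos(1 − 2y/D) = 2.646 rad. Then A = (D²/8)(θ − sin θ) = 0.48 m² and P = Dθ/2 = 1.76 m.
Hydraulic radius R = A/P = 0.48/1.76 = 0.2728 m.
Manning's equation: Q = (1/n) A R^(2/3) S^(1/2) = (1/0.014) × 0.48 × 0.2728^(2/3) × 0.0015^(1/2) = 0.559 m³/s.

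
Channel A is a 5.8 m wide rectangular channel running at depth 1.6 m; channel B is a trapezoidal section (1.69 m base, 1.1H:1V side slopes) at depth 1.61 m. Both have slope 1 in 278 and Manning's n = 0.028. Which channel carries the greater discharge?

channel A

Channel A: Flow area A = b·y = 5.8 × 1.6 = 9.28 m². Wetted perimeter P = b + 2y = 5.8 + 2×1.6 = 9 m. Hydraulic radius R = A/P = 9.28/9 = 1.031 m. Q_A = (1/0.028)·9.28·1.031^(2/3)·√0.003597 = 20.29 m³/s.
Channel B: With bottom width b = 1.69 m and side slope z = 1.1: A = (b + zy)y = (1.69 + 1.1×1.61)×1.61 = 5.572 m²; P = b + 2y√(1+z²) = 1.69 + 2×1.61×1.487 = 6.477 m. Hydraulic radius R = A/P = 5.572/6.477 = 0.8603 m. Q_B = (1/0.028)·5.572·0.8603^(2/3)·√0.003597 = 10.8 m³/s.
Q_A = 20.29 m³/s vs Q_B = 10.8 m³/s, so channel A carries more.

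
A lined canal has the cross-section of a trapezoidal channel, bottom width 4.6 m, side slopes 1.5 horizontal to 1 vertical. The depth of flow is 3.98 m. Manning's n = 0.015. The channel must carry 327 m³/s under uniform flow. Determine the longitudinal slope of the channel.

With bottom width b = 4.6 m and side slope z = 1.5: A = (b + zy)y = (4.6 + 1.5×3.98)×3.98 = 42.07 m²; P = b + 2y√(1+z²) = 4.6 + 2×3.98×1.803 = 18.95 m.
Hydraulic radius R = A/P = 42.07/18.95 = 2.22 m.
From Manning's equation, S = [nQ / (1 A R^(2/3))]² = [0.015 × 327 / (1 × 42.07 × 2.22^(2/3))]² = 0.00469.

S = 0.00469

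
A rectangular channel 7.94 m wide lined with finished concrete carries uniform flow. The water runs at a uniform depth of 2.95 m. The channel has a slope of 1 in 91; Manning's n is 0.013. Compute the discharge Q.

Q = 268 m³/s

Flow area A = b·y = 7.94 × 2.95 = 23.42 m². Wetted perimeter P = b + 2y = 7.94 + 2×2.95 = 13.84 m.
Hydraulic radius R = A/P = 23.42/13.84 = 1.692 m.
Manning's equation: Q = (1/n) A R^(2/3) S^(1/2) = (1/0.013) × 23.42 × 1.692^(2/3) × 0.01099^(1/2) = 268 m³/s.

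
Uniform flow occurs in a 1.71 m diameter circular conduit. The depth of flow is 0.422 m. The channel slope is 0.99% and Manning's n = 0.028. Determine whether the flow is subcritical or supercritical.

subcritical

For a circular section of diameter D = 1.71 m at depth y = 0.422 m, the central angle is θ = 2 arccos(1 − 2y/D) = 2.08 rad. Then A = (D²/8)(θ − sin θ) = 0.4409 m² and P = Dθ/2 = 1.778 m.
Hydraulic radius R = A/P = 0.4409/1.778 = 0.248 m.
V = (1/n) R^(2/3) √S = (1/0.028) × 0.248^(2/3) × √0.0099 = 1.403 m/s. Hydraulic depth D_h = A/T = 0.4409/1.474 = 0.299 m.
Froude number Fr = V/√(g·D_h) = 1.403/√(9.81×0.299) = 0.819, which is less than 1, so the flow is subcritical.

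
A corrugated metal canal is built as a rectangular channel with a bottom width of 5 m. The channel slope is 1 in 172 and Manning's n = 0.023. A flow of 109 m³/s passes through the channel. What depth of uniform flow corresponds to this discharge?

y_n = 4.74 m

Manning's equation rearranged: A R^(2/3) = nQ / (1·√S) = 0.023 × 109 / (√0.005814) = 32.88.
At y = 3.99 m: A R^(2/3) = 26.57 — too small.
At y = 5.83 m: A R^(2/3) = 42.33 — too large.
At y = 4.74 m: A R^(2/3) = 32.92 — ≈ 32.88.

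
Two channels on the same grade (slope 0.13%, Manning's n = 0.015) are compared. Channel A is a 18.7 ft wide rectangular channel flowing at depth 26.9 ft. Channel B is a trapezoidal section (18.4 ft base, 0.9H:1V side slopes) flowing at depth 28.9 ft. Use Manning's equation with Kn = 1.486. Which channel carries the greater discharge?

Channel A: Flow area A = b·y = 18.7 × 26.9 = 503 ft². Wetted perimeter P = b + 2y = 18.7 + 2×26.9 = 72.5 ft. Hydraulic radius R = A/P = 503/72.5 = 6.938 ft. Q_A = (1.486/0.015)·503·6.938^(2/3)·√0.0013 = 6536 ft³/s.
Channel B: With bottom width b = 18.4 ft and side slope z = 0.9: A = (b + zy)y = (18.4 + 0.9×28.9)×28.9 = 1283 ft²; P = b + 2y√(1+z²) = 18.4 + 2×28.9×1.345 = 96.16 ft. Hydraulic radius R = A/P = 1283/96.16 = 13.35 ft. Q_B = (1.486/0.015)·1283·13.35^(2/3)·√0.0013 = 25790 ft³/s.
Q_A = 6536 ft³/s vs Q_B = 25790 ft³/s, so channel B carries more.

channel B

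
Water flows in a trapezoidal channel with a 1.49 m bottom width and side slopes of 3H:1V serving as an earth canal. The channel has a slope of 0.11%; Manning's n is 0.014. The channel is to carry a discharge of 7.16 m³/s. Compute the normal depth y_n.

y_n = 0.988 m

Manning's equation rearranged: A R^(2/3) = nQ / (1·√S) = 0.014 × 7.16 / (√0.0011) = 3.022.
At y = 0.799 m: A R^(2/3) = 1.89 — too small.
At y = 1.12 m: A R^(2/3) = 4.007 — too large.
At y = 0.988 m: A R^(2/3) = 3.02 — ≈ 3.022.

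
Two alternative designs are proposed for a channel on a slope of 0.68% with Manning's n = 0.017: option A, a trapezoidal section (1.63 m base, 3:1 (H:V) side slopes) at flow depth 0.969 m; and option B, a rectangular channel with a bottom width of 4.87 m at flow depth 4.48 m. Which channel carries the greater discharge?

channel B

Channel A: With bottom width b = 1.63 m and side slope z = 3: A = (b + zy)y = (1.63 + 3×0.969)×0.969 = 4.396 m²; P = b + 2y√(1+z²) = 1.63 + 2×0.969×3.162 = 7.758 m. Hydraulic radius R = A/P = 4.396/7.758 = 0.5667 m. Q_A = (1/0.017)·4.396·0.5667^(2/3)·√0.0068 = 14.6 m³/s.
Channel B: Flow area A = b·y = 4.87 × 4.48 = 21.82 m². Wetted perimeter P = b + 2y = 4.87 + 2×4.48 = 13.83 m. Hydraulic radius R = A/P = 21.82/13.83 = 1.578 m. Q_B = (1/0.017)·21.82·1.578^(2/3)·√0.0068 = 143.4 m³/s.
Q_A = 14.6 m³/s vs Q_B = 143.4 m³/s, so channel B carries more.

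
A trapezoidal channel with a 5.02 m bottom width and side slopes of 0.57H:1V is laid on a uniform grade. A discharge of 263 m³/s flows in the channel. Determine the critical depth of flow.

y_c = 5.31 m

At critical depth, Q² T / (g A³) = 1, i.e. A³/T = Q²/g = 263²/9.81 = 7051.
Try y = 6.62 m: A³/T = 15700 — over.
Try y = 4.62 m: A³/T = 4297 — short.
Try y = 5.31 m: A³/T = 7045 — close enough.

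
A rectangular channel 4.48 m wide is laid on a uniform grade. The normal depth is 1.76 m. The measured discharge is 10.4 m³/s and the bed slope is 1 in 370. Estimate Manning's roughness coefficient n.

Flow area A = b·y = 4.48 × 1.76 = 7.885 m². Wetted perimeter P = b + 2y = 4.48 + 2×1.76 = 8 m.
Hydraulic radius R = A/P = 7.885/8 = 0.9856 m.
Rearranging Manning's equation: n = (1/Q) A R^(2/3) S^(1/2) = (1/10.4) × 7.885 × 0.9856^(2/3) × √0.002703 = 0.039.

n = 0.039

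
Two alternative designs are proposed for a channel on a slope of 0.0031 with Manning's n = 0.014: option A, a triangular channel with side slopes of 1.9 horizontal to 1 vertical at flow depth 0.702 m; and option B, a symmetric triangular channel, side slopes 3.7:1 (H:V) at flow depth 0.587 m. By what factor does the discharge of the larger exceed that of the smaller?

Channel A: For a triangular section with side slope z = 1.9: A = zy² = 1.9×0.702² = 0.9363 m²; P = 2y√(1+z²) = 2×0.702×2.147 = 3.015 m. Hydraulic radius R = A/P = 0.9363/3.015 = 0.3106 m. Q_A = (1/0.014)·0.9363·0.3106^(2/3)·√0.0031 = 1.708 m³/s.
Channel B: For a triangular section with side slope z = 3.7: A = zy² = 3.7×0.587² = 1.275 m²; P = 2y√(1+z²) = 2×0.587×3.833 = 4.5 m. Hydraulic radius R = A/P = 1.275/4.5 = 0.2833 m. Q_B = (1/0.014)·1.275·0.2833^(2/3)·√0.0031 = 2.187 m³/s.
The larger discharge is 2.187 m³/s and the smaller is 1.708 m³/s; the ratio is 1.28.

1.28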